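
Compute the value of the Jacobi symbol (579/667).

1

Both 579 ≡ 3 and 667 ≡ 3 (mod 4), so reciprocity gives (579/667) = -(667/579). Reduce: 667 ≡ 88 (mod 579). Now have -(88/579).
Factor out 2: 88 = 2^3·11. Since 579 ≡ 3 (mod 8), (2/579) = -1, and (2/579)^3 = -1. Now have (11/579).
Both 11 ≡ 3 and 579 ≡ 3 (mod 4), so reciprocity gives (11/579) = -(579/11). Reduce: 579 ≡ 7 (mod 11). Now have -(7/11).
Both 7 ≡ 3 and 11 ≡ 3 (mod 4), so reciprocity gives (7/11) = -(11/7). Reduce: 11 ≡ 4 (mod 7). Now have (4/7).
Factor out 2: 4 = 2^2. Since 7 ≡ 7 (mod 8), (2/7) = +1, and (2/7)^2 = +1. Now have (1/7).
(1/7) = 1. Collecting the sign factors: 1.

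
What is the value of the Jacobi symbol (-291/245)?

Pull out -1: (-291/245) = (-1/245)·(291/245). Since 245 ≡ 1 (mod 4), (-1/245) = +1. Now have (291/245).
Reduce the numerator: 291 ≡ 46 (mod 245), so (291/245) = (46/245).
Factor out 2: 46 = 2·23. Since 245 ≡ 5 (mod 8), (2/245) = -1. Now have -(23/245).
245 ≡ 1 (mod 4), so quadratic reciprocity gives (23/245) = (245/23). Reduce: 245 ≡ 15 (mod 23). Now have -(15/23).
Both 15 ≡ 3 and 23 ≡ 3 (mod 4), so reciprocity gives (15/23) = -(23/15). Reduce: 23 ≡ 8 (mod 15). Now have (8/15).
Factor out 2: 8 = 2^3. Since 15 ≡ 7 (mod 8), (2/15) = +1, and (2/15)^3 = +1. Now have (1/15).
(1/15) = 1. Collecting the sign factors: 1.

1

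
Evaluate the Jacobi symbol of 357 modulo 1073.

(357/1073)
  = (1073/357)    [QR: 357 ≡ 1 mod 4, sign kept]
  = (2/357)    [1073 ≡ 2 mod 357]
  = -(1/357)    [357 ≡ 5 mod 8 ⇒ (2/357) = -1]
  = -1    [(1/357) = 1]

-1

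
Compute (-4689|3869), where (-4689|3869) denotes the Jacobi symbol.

Pull out -1: (-4689|3869) = (-1|3869)·(4689|3869). Since 3869 ≡ 1 (mod 4), (-1|3869) = +1. Now have (4689|3869).
Reduce the numerator: 4689 ≡ 820 (mod 3869), so (4689|3869) = (820|3869).
Factor out 2: 820 = 2^2·205. Since 3869 ≡ 5 (mod 8), (2|3869) = -1, and (2|3869)^2 = +1. Now have (205|3869).
205 ≡ 1 (mod 4), so quadratic reciprocity gives (205|3869) = (3869|205). Reduce: 3869 ≡ 179 (mod 205). Now have (179|205).
205 ≡ 1 (mod 4), so quadratic reciprocity gives (179|205) = (205|179). Reduce: 205 ≡ 26 (mod 179). Now have (26|179).
Factor out 2: 26 = 2·13. Since 179 ≡ 3 (mod 8), (2|179) = -1. Now have -(13|179).
13 ≡ 1 (mod 4), so quadratic reciprocity gives (13|179) = (179|13). Reduce: 179 ≡ 10 (mod 13). Now have -(10|13).
Factor out 2: 10 = 2·5. Since 13 ≡ 5 (mod 8), (2|13) = -1. Now have (5|13).
5 ≡ 1 (mod 4), so quadratic reciprocity gives (5|13) = (13|5). Reduce: 13 ≡ 3 (mod 5). Now have (3|5).
5 ≡ 1 (mod 4), so quadratic reciprocity gives (3|5) = (5|3). Reduce: 5 ≡ 2 (mod 3). Now have (2|3).
Factor out 2: 2 = 2. Since 3 ≡ 3 (mod 8), (2|3) = -1. Now have -(1|3).
(1|3) = 1. Collecting the sign factors: -1.

-1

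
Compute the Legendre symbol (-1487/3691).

Reduce the numerator: -1487 ≡ 2204 (mod 3691), so (-1487/3691) = (2204/3691).
Factor out 2: 2204 = 2^2·551. Since 3691 ≡ 3 (mod 8), (2/3691) = -1, and (2/3691)^2 = +1. Now have (551/3691).
Both 551 ≡ 3 and 3691 ≡ 3 (mod 4), so reciprocity gives (551/3691) = -(3691/551). Reduce: 3691 ≡ 385 (mod 551). Now have -(385/551).
385 ≡ 1 (mod 4), so quadratic reciprocity gives (385/551) = (551/385). Reduce: 551 ≡ 166 (mod 385). Now have -(166/385).
Factor out 2: 166 = 2·83. Since 385 ≡ 1 (mod 8), (2/385) = +1. Now have -(83/385).
385 ≡ 1 (mod 4), so quadratic reciprocity gives (83/385) = (385/83). Reduce: 385 ≡ 53 (mod 83). Now have -(53/83).
53 ≡ 1 (mod 4), so quadratic reciprocity gives (53/83) = (83/53). Reduce: 83 ≡ 30 (mod 53). Now have -(30/53).
Factor out 2: 30 = 2·15. Since 53 ≡ 5 (mod 8), (2/53) = -1. Now have (15/53).
53 ≡ 1 (mod 4), so quadratic reciprocity gives (15/53) = (53/15). Reduce: 53 ≡ 8 (mod 15). Now have (8/15).
Factor out 2: 8 = 2^3. Since 15 ≡ 7 (mod 8), (2/15) = +1, and (2/15)^3 = +1. Now have (1/15).
(1/15) = 1. Collecting the sign factors: 1.

1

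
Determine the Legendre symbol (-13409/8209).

-1

Pull out -1: (-13409/8209) = (-1/8209)·(13409/8209). Since 8209 ≡ 1 (mod 4), (-1/8209) = +1. Now have (13409/8209).
Reduce the numerator: 13409 ≡ 5200 (mod 8209), so (13409/8209) = (5200/8209).
Factor out 2: 5200 = 2^4·325. Since 8209 ≡ 1 (mod 8), (2/8209) = +1, and (2/8209)^4 = +1. Now have (325/8209).
325 ≡ 1 (mod 4), so quadratic reciprocity gives (325/8209) = (8209/325). Reduce: 8209 ≡ 84 (mod 325). Now have (84/325).
Factor out 2: 84 = 2^2·21. Since 325 ≡ 5 (mod 8), (2/325) = -1, and (2/325)^2 = +1. Now have (21/325).
21 ≡ 1 (mod 4), so quadratic reciprocity gives (21/325) = (325/21). Reduce: 325 ≡ 10 (mod 21). Now have (10/21).
Factor out 2: 10 = 2·5. Since 21 ≡ 5 (mod 8), (2/21) = -1. Now have -(5/21).
5 ≡ 1 (mod 4), so quadratic reciprocity gives (5/21) = (21/5). Reduce: 21 ≡ 1 (mod 5). Now have -(1/5).
(1/5) = 1. Collecting the sign factors: -1.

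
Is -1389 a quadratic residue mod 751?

Reduce the numerator: -1389 ≡ 113 (mod 751), so (-1389/751) = (113/751).
113 ≡ 1 (mod 4), so quadratic reciprocity gives (113/751) = (751/113). Reduce: 751 ≡ 73 (mod 113). Now have (73/113).
73 ≡ 1 (mod 4), so quadratic reciprocity gives (73/113) = (113/73). Reduce: 113 ≡ 40 (mod 73). Now have (40/73).
Factor out 2: 40 = 2^3·5. Since 73 ≡ 1 (mod 8), (2/73) = +1, and (2/73)^3 = +1. Now have (5/73).
5 ≡ 1 (mod 4), so quadratic reciprocity gives (5/73) = (73/5). Reduce: 73 ≡ 3 (mod 5). Now have (3/5).
5 ≡ 1 (mod 4), so quadratic reciprocity gives (3/5) = (5/3). Reduce: 5 ≡ 2 (mod 3). Now have (2/3).
Factor out 2: 2 = 2. Since 3 ≡ 3 (mod 8), (2/3) = -1. Now have -(1/3).
(1/3) = 1. Collecting the sign factors: -1.
The Legendre symbol is -1, so x^2 ≡ -1389 (mod 751) has no solution.

no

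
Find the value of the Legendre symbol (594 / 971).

(594 / 971)
  = -(297 / 971)    [971 ≡ 3 mod 8 ⇒ (2 / 971) = -1]
  = -(971 / 297)    [QR: 297 ≡ 1 mod 4, sign kept]
  = -(80 / 297)    [971 ≡ 80 mod 297]
  = -(5 / 297)    [297 ≡ 1 mod 8 ⇒ (2 / 297)^4 = +1]
  = -(297 / 5)    [QR: 5 ≡ 1 mod 4, sign kept]
  = -(2 / 5)    [297 ≡ 2 mod 5]
  = (1 / 5)    [5 ≡ 5 mod 8 ⇒ (2 / 5) = -1]
  = 1    [(1 / 5) = 1]

1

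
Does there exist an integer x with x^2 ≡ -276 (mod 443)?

yes

Pull out -1: (-276/443) = (-1/443)·(276/443). Since 443 ≡ 3 (mod 4), (-1/443) = -1. Now have -(276/443).
Factor out 2: 276 = 2^2·69. Since 443 ≡ 3 (mod 8), (2/443) = -1, and (2/443)^2 = +1. Now have -(69/443).
69 ≡ 1 (mod 4), so quadratic reciprocity gives (69/443) = (443/69). Reduce: 443 ≡ 29 (mod 69). Now have -(29/69).
29 ≡ 1 (mod 4), so quadratic reciprocity gives (29/69) = (69/29). Reduce: 69 ≡ 11 (mod 29). Now have -(11/29).
29 ≡ 1 (mod 4), so quadratic reciprocity gives (11/29) = (29/11). Reduce: 29 ≡ 7 (mod 11). Now have -(7/11).
Both 7 ≡ 3 and 11 ≡ 3 (mod 4), so reciprocity gives (7/11) = -(11/7). Reduce: 11 ≡ 4 (mod 7). Now have (4/7).
Factor out 2: 4 = 2^2. Since 7 ≡ 7 (mod 8), (2/7) = +1, and (2/7)^2 = +1. Now have (1/7).
(1/7) = 1. Collecting the sign factors: 1.
The Legendre symbol is 1, so x^2 ≡ -276 (mod 443) has solution.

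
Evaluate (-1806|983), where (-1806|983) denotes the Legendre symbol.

(-1806|983)
  = -(1806|983)    [983 ≡ 3 mod 4 ⇒ (-1|983) = -1]
  = -(823|983)    [1806 ≡ 823 mod 983]
  = (983|823)    [QR: both ≡ 3 mod 4, sign flips]
  = (160|823)    [983 ≡ 160 mod 823]
  = (5|823)    [823 ≡ 7 mod 8 ⇒ (2|823)^5 = +1]
  = (823|5)    [QR: 5 ≡ 1 mod 4, sign kept]
  = (3|5)    [823 ≡ 3 mod 5]
  = (5|3)    [QR: 5 ≡ 1 mod 4, sign kept]
  = (2|3)    [5 ≡ 2 mod 3]
  = -(1|3)    [3 ≡ 3 mod 8 ⇒ (2|3) = -1]
  = -1    [(1|3) = 1]

-1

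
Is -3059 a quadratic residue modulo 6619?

(-3059/6619)
  = (3560/6619)    [-3059 ≡ 3560 mod 6619]
  = -(445/6619)    [6619 ≡ 3 mod 8 ⇒ (2/6619)^3 = -1]
  = -(6619/445)    [QR: 445 ≡ 1 mod 4, sign kept]
  = -(389/445)    [6619 ≡ 389 mod 445]
  = -(445/389)    [QR: 389 ≡ 1 mod 4, sign kept]
  = -(56/389)    [445 ≡ 56 mod 389]
  = (7/389)    [389 ≡ 5 mod 8 ⇒ (2/389)^3 = -1]
  = (389/7)    [QR: 389 ≡ 1 mod 4, sign kept]
  = (4/7)    [389 ≡ 4 mod 7]
  = (1/7)    [7 ≡ 7 mod 8 ⇒ (2/7)^2 = +1]
  = 1    [(1/7) = 1]
The Legendre symbol is 1, so x^2 ≡ -3059 (mod 6619) has solution.

yes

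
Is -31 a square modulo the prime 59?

yes

Pull out -1: (-31|59) = (-1|59)·(31|59). Since 59 ≡ 3 (mod 4), (-1|59) = -1. Now have -(31|59).
Both 31 ≡ 3 and 59 ≡ 3 (mod 4), so reciprocity gives (31|59) = -(59|31). Reduce: 59 ≡ 28 (mod 31). Now have (28|31).
Factor out 2: 28 = 2^2·7. Since 31 ≡ 7 (mod 8), (2|31) = +1, and (2|31)^2 = +1. Now have (7|31).
Both 7 ≡ 3 and 31 ≡ 3 (mod 4), so reciprocity gives (7|31) = -(31|7). Reduce: 31 ≡ 3 (mod 7). Now have -(3|7).
Both 3 ≡ 3 and 7 ≡ 3 (mod 4), so reciprocity gives (3|7) = -(7|3). Reduce: 7 ≡ 1 (mod 3). Now have (1|3).
(1|3) = 1. Collecting the sign factors: 1.
(-31|59) = 1, and 59 is prime, so -31 is a quadratic residue mod 59.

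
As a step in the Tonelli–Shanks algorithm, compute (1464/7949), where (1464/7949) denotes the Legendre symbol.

1

(1464/7949)
  = -(183/7949)    [7949 ≡ 5 mod 8 ⇒ (2/7949)^3 = -1]
  = -(7949/183)    [QR: 7949 ≡ 1 mod 4, sign kept]
  = -(80/183)    [7949 ≡ 80 mod 183]
  = -(5/183)    [183 ≡ 7 mod 8 ⇒ (2/183)^4 = +1]
  = -(183/5)    [QR: 5 ≡ 1 mod 4, sign kept]
  = -(3/5)    [183 ≡ 3 mod 5]
  = -(5/3)    [QR: 5 ≡ 1 mod 4, sign kept]
  = -(2/3)    [5 ≡ 2 mod 3]
  = (1/3)    [3 ≡ 3 mod 8 ⇒ (2/3) = -1]
  = 1    [(1/3) = 1]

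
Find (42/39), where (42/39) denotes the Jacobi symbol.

(42/39)
  = (3/39)    [42 ≡ 3 mod 39]
  = -(39/3)    [QR: both ≡ 3 mod 4, sign flips]
  = -(0/3)    [39 ≡ 0 mod 3]
  = 0    [numerator 0, gcd > 1]

0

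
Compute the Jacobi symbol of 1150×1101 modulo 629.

By multiplicativity, (1150·1101/629) = (1150/629)·(1101/629).
First factor (1150/629):
Reduce the numerator: 1150 ≡ 521 (mod 629), so (1150/629) = (521/629).
521 ≡ 1 (mod 4), so quadratic reciprocity gives (521/629) = (629/521). Reduce: 629 ≡ 108 (mod 521). Now have (108/521).
Factor out 2: 108 = 2^2·27. Since 521 ≡ 1 (mod 8), (2/521) = +1, and (2/521)^2 = +1. Now have (27/521).
521 ≡ 1 (mod 4), so quadratic reciprocity gives (27/521) = (521/27). Reduce: 521 ≡ 8 (mod 27). Now have (8/27).
Factor out 2: 8 = 2^3. Since 27 ≡ 3 (mod 8), (2/27) = -1, and (2/27)^3 = -1. Now have -(1/27).
(1/27) = 1. Collecting the sign factors: -1.
Second factor (1101/629):
Reduce the numerator: 1101 ≡ 472 (mod 629), so (1101/629) = (472/629).
Factor out 2: 472 = 2^3·59. Since 629 ≡ 5 (mod 8), (2/629) = -1, and (2/629)^3 = -1. Now have -(59/629).
629 ≡ 1 (mod 4), so quadratic reciprocity gives (59/629) = (629/59). Reduce: 629 ≡ 39 (mod 59). Now have -(39/59).
Both 39 ≡ 3 and 59 ≡ 3 (mod 4), so reciprocity gives (39/59) = -(59/39). Reduce: 59 ≡ 20 (mod 39). Now have (20/39).
Factor out 2: 20 = 2^2·5. Since 39 ≡ 7 (mod 8), (2/39) = +1, and (2/39)^2 = +1. Now have (5/39).
5 ≡ 1 (mod 4), so quadratic reciprocity gives (5/39) = (39/5). Reduce: 39 ≡ 4 (mod 5). Now have (4/5).
Factor out 2: 4 = 2^2. Since 5 ≡ 5 (mod 8), (2/5) = -1, and (2/5)^2 = +1. Now have (1/5).
(1/5) = 1. Collecting the sign factors: 1.
Product: (-1)·(1) = -1.

-1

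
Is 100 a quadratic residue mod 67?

Reduce the numerator: 100 ≡ 33 (mod 67), so (100/67) = (33/67).
33 ≡ 1 (mod 4), so quadratic reciprocity gives (33/67) = (67/33). Reduce: 67 ≡ 1 (mod 33). Now have (1/33).
(1/33) = 1. Collecting the sign factors: 1.
The Legendre symbol is 1, so x^2 ≡ 100 (mod 67) has solution.

yes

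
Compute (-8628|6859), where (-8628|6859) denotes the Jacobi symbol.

Reduce the numerator: -8628 ≡ 5090 (mod 6859), so (-8628|6859) = (5090|6859).
Factor out 2: 5090 = 2·2545. Since 6859 ≡ 3 (mod 8), (2|6859) = -1. Now have -(2545|6859).
2545 ≡ 1 (mod 4), so quadratic reciprocity gives (2545|6859) = (6859|2545). Reduce: 6859 ≡ 1769 (mod 2545). Now have -(1769|2545).
1769 ≡ 1 (mod 4), so quadratic reciprocity gives (1769|2545) = (2545|1769). Reduce: 2545 ≡ 776 (mod 1769). Now have -(776|1769).
Factor out 2: 776 = 2^3·97. Since 1769 ≡ 1 (mod 8), (2|1769) = +1, and (2|1769)^3 = +1. Now have -(97|1769).
97 ≡ 1 (mod 4), so quadratic reciprocity gives (97|1769) = (1769|97). Reduce: 1769 ≡ 23 (mod 97). Now have -(23|97).
97 ≡ 1 (mod 4), so quadratic reciprocity gives (23|97) = (97|23). Reduce: 97 ≡ 5 (mod 23). Now have -(5|23).
5 ≡ 1 (mod 4), so quadratic reciprocity gives (5|23) = (23|5). Reduce: 23 ≡ 3 (mod 5). Now have -(3|5).
5 ≡ 1 (mod 4), so quadratic reciprocity gives (3|5) = (5|3). Reduce: 5 ≡ 2 (mod 3). Now have -(2|3).
Factor out 2: 2 = 2. Since 3 ≡ 3 (mod 8), (2|3) = -1. Now have (1|3).
(1|3) = 1. Collecting the sign factors: 1.

1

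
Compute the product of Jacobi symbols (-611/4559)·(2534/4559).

0

By multiplicativity, (-611·2534/4559) = (-611/4559)·(2534/4559).
First factor (-611/4559):
Reduce the numerator: -611 ≡ 3948 (mod 4559), so (-611/4559) = (3948/4559).
Factor out 2: 3948 = 2^2·987. Since 4559 ≡ 7 (mod 8), (2/4559) = +1, and (2/4559)^2 = +1. Now have (987/4559).
Both 987 ≡ 3 and 4559 ≡ 3 (mod 4), so reciprocity gives (987/4559) = -(4559/987). Reduce: 4559 ≡ 611 (mod 987). Now have -(611/987).
Both 611 ≡ 3 and 987 ≡ 3 (mod 4), so reciprocity gives (611/987) = -(987/611). Reduce: 987 ≡ 376 (mod 611). Now have (376/611).
Factor out 2: 376 = 2^3·47. Since 611 ≡ 3 (mod 8), (2/611) = -1, and (2/611)^3 = -1. Now have -(47/611).
Both 47 ≡ 3 and 611 ≡ 3 (mod 4), so reciprocity gives (47/611) = -(611/47). Reduce: 611 ≡ 0 (mod 47). Now have (0/47).
The numerator is now 0 with denominator 47 > 1: the symbol is 0.
Second factor (2534/4559):
Factor out 2: 2534 = 2·1267. Since 4559 ≡ 7 (mod 8), (2/4559) = +1. Now have (1267/4559).
Both 1267 ≡ 3 and 4559 ≡ 3 (mod 4), so reciprocity gives (1267/4559) = -(4559/1267). Reduce: 4559 ≡ 758 (mod 1267). Now have -(758/1267).
Factor out 2: 758 = 2·379. Since 1267 ≡ 3 (mod 8), (2/1267) = -1. Now have (379/1267).
Both 379 ≡ 3 and 1267 ≡ 3 (mod 4), so reciprocity gives (379/1267) = -(1267/379). Reduce: 1267 ≡ 130 (mod 379). Now have -(130/379).
Factor out 2: 130 = 2·65. Since 379 ≡ 3 (mod 8), (2/379) = -1. Now have (65/379).
65 ≡ 1 (mod 4), so quadratic reciprocity gives (65/379) = (379/65). Reduce: 379 ≡ 54 (mod 65). Now have (54/65).
Factor out 2: 54 = 2·27. Since 65 ≡ 1 (mod 8), (2/65) = +1. Now have (27/65).
65 ≡ 1 (mod 4), so quadratic reciprocity gives (27/65) = (65/27). Reduce: 65 ≡ 11 (mod 27). Now have (11/27).
Both 11 ≡ 3 and 27 ≡ 3 (mod 4), so reciprocity gives (11/27) = -(27/11). Reduce: 27 ≡ 5 (mod 11). Now have -(5/11).
5 ≡ 1 (mod 4), so quadratic reciprocity gives (5/11) = (11/5). Reduce: 11 ≡ 1 (mod 5). Now have -(1/5).
(1/5) = 1. Collecting the sign factors: -1.
Product: (0)·(-1) = 0.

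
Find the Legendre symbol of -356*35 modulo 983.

By multiplicativity, (-356·35/983) = (-356/983)·(35/983).
First factor (-356/983):
(-356/983)
  = (627/983)    [-356 ≡ 627 mod 983]
  = -(983/627)    [QR: both ≡ 3 mod 4, sign flips]
  = -(356/627)    [983 ≡ 356 mod 627]
  = -(89/627)    [627 ≡ 3 mod 8 ⇒ (2/627)^2 = +1]
  = -(627/89)    [QR: 89 ≡ 1 mod 4, sign kept]
  = -(4/89)    [627 ≡ 4 mod 89]
  = -(1/89)    [89 ≡ 1 mod 8 ⇒ (2/89)^2 = +1]
  = -1    [(1/89) = 1]
Second factor (35/983):
(35/983)
  = -(983/35)    [QR: both ≡ 3 mod 4, sign flips]
  = -(3/35)    [983 ≡ 3 mod 35]
  = (35/3)    [QR: both ≡ 3 mod 4, sign flips]
  = (2/3)    [35 ≡ 2 mod 3]
  = -(1/3)    [3 ≡ 3 mod 8 ⇒ (2/3) = -1]
  = -1    [(1/3) = 1]
Product: (-1)·(-1) = 1.

1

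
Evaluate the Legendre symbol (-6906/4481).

(-6906/4481)
  = (2056/4481)    [-6906 ≡ 2056 mod 4481]
  = (257/4481)    [4481 ≡ 1 mod 8 ⇒ (2/4481)^3 = +1]
  = (4481/257)    [QR: 257 ≡ 1 mod 4, sign kept]
  = (112/257)    [4481 ≡ 112 mod 257]
  = (7/257)    [257 ≡ 1 mod 8 ⇒ (2/257)^4 = +1]
  = (257/7)    [QR: 257 ≡ 1 mod 4, sign kept]
  = (5/7)    [257 ≡ 5 mod 7]
  = (7/5)    [QR: 5 ≡ 1 mod 4, sign kept]
  = (2/5)    [7 ≡ 2 mod 5]
  = -(1/5)    [5 ≡ 5 mod 8 ⇒ (2/5) = -1]
  = -1    [(1/5) = 1]

-1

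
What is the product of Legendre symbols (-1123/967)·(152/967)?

By multiplicativity, (-1123·152/967) = (-1123/967)·(152/967).
First factor (-1123/967):
Pull out -1: (-1123/967) = (-1/967)·(1123/967). Since 967 ≡ 3 (mod 4), (-1/967) = -1. Now have -(1123/967).
Reduce the numerator: 1123 ≡ 156 (mod 967), so (1123/967) = (156/967).
Factor out 2: 156 = 2^2·39. Since 967 ≡ 7 (mod 8), (2/967) = +1, and (2/967)^2 = +1. Now have -(39/967).
Both 39 ≡ 3 and 967 ≡ 3 (mod 4), so reciprocity gives (39/967) = -(967/39). Reduce: 967 ≡ 31 (mod 39). Now have (31/39).
Both 31 ≡ 3 and 39 ≡ 3 (mod 4), so reciprocity gives (31/39) = -(39/31). Reduce: 39 ≡ 8 (mod 31). Now have -(8/31).
Factor out 2: 8 = 2^3. Since 31 ≡ 7 (mod 8), (2/31) = +1, and (2/31)^3 = +1. Now have -(1/31).
(1/31) = 1. Collecting the sign factors: -1.
Second factor (152/967):
Factor out 2: 152 = 2^3·19. Since 967 ≡ 7 (mod 8), (2/967) = +1, and (2/967)^3 = +1. Now have (19/967).
Both 19 ≡ 3 and 967 ≡ 3 (mod 4), so reciprocity gives (19/967) = -(967/19). Reduce: 967 ≡ 17 (mod 19). Now have -(17/19).
17 ≡ 1 (mod 4), so quadratic reciprocity gives (17/19) = (19/17). Reduce: 19 ≡ 2 (mod 17). Now have -(2/17).
Factor out 2: 2 = 2. Since 17 ≡ 1 (mod 8), (2/17) = +1. Now have -(1/17).
(1/17) = 1. Collecting the sign factors: -1.
Product: (-1)·(-1) = 1.

1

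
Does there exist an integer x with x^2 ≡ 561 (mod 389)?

Reduce the numerator: 561 ≡ 172 (mod 389), so (561/389) = (172/389).
Factor out 2: 172 = 2^2·43. Since 389 ≡ 5 (mod 8), (2/389) = -1, and (2/389)^2 = +1. Now have (43/389).
389 ≡ 1 (mod 4), so quadratic reciprocity gives (43/389) = (389/43). Reduce: 389 ≡ 2 (mod 43). Now have (2/43).
Factor out 2: 2 = 2. Since 43 ≡ 3 (mod 8), (2/43) = -1. Now have -(1/43).
(1/43) = 1. Collecting the sign factors: -1.
The Legendre symbol is -1, so x^2 ≡ 561 (mod 389) has no solution.

no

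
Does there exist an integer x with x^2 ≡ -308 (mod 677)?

(-308/677)
  = (308/677)    [677 ≡ 1 mod 4 ⇒ (-1/677) = +1]
  = (77/677)    [677 ≡ 5 mod 8 ⇒ (2/677)^2 = +1]
  = (677/77)    [QR: 77 ≡ 1 mod 4, sign kept]
  = (61/77)    [677 ≡ 61 mod 77]
  = (77/61)    [QR: 61 ≡ 1 mod 4, sign kept]
  = (16/61)    [77 ≡ 16 mod 61]
  = (1/61)    [61 ≡ 5 mod 8 ⇒ (2/61)^4 = +1]
  = 1    [(1/61) = 1]
The Legendre symbol is 1, so x^2 ≡ -308 (mod 677) has solution.

yes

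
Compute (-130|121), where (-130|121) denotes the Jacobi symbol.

1

Pull out -1: (-130|121) = (-1|121)·(130|121). Since 121 ≡ 1 (mod 4), (-1|121) = +1. Now have (130|121).
Reduce the numerator: 130 ≡ 9 (mod 121), so (130|121) = (9|121).
9 ≡ 1 (mod 4), so quadratic reciprocity gives (9|121) = (121|9). Reduce: 121 ≡ 4 (mod 9). Now have (4|9).
Factor out 2: 4 = 2^2. Since 9 ≡ 1 (mod 8), (2|9) = +1, and (2|9)^2 = +1. Now have (1|9).
(1|9) = 1. Collecting the sign factors: 1.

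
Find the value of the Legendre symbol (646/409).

Reduce the numerator: 646 ≡ 237 (mod 409), so (646/409) = (237/409).
237 ≡ 1 (mod 4), so quadratic reciprocity gives (237/409) = (409/237). Reduce: 409 ≡ 172 (mod 237). Now have (172/237).
Factor out 2: 172 = 2^2·43. Since 237 ≡ 5 (mod 8), (2/237) = -1, and (2/237)^2 = +1. Now have (43/237).
237 ≡ 1 (mod 4), so quadratic reciprocity gives (43/237) = (237/43). Reduce: 237 ≡ 22 (mod 43). Now have (22/43).
Factor out 2: 22 = 2·11. Since 43 ≡ 3 (mod 8), (2/43) = -1. Now have -(11/43).
Both 11 ≡ 3 and 43 ≡ 3 (mod 4), so reciprocity gives (11/43) = -(43/11). Reduce: 43 ≡ 10 (mod 11). Now have (10/11).
Factor out 2: 10 = 2·5. Since 11 ≡ 3 (mod 8), (2/11) = -1. Now have -(5/11).
5 ≡ 1 (mod 4), so quadratic reciprocity gives (5/11) = (11/5). Reduce: 11 ≡ 1 (mod 5). Now have -(1/5).
(1/5) = 1. Collecting the sign factors: -1.

-1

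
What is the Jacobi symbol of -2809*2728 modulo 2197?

By multiplicativity, (-2809·2728/2197) = (-2809/2197)·(2728/2197).
First factor (-2809/2197):
Reduce the numerator: -2809 ≡ 1585 (mod 2197), so (-2809/2197) = (1585/2197).
1585 ≡ 1 (mod 4), so quadratic reciprocity gives (1585/2197) = (2197/1585). Reduce: 2197 ≡ 612 (mod 1585). Now have (612/1585).
Factor out 2: 612 = 2^2·153. Since 1585 ≡ 1 (mod 8), (2/1585) = +1, and (2/1585)^2 = +1. Now have (153/1585).
153 ≡ 1 (mod 4), so quadratic reciprocity gives (153/1585) = (1585/153). Reduce: 1585 ≡ 55 (mod 153). Now have (55/153).
153 ≡ 1 (mod 4), so quadratic reciprocity gives (55/153) = (153/55). Reduce: 153 ≡ 43 (mod 55). Now have (43/55).
Both 43 ≡ 3 and 55 ≡ 3 (mod 4), so reciprocity gives (43/55) = -(55/43). Reduce: 55 ≡ 12 (mod 43). Now have -(12/43).
Factor out 2: 12 = 2^2·3. Since 43 ≡ 3 (mod 8), (2/43) = -1, and (2/43)^2 = +1. Now have -(3/43).
Both 3 ≡ 3 and 43 ≡ 3 (mod 4), so reciprocity gives (3/43) = -(43/3). Reduce: 43 ≡ 1 (mod 3). Now have (1/3).
(1/3) = 1. Collecting the sign factors: 1.
Second factor (2728/2197):
Reduce the numerator: 2728 ≡ 531 (mod 2197), so (2728/2197) = (531/2197).
2197 ≡ 1 (mod 4), so quadratic reciprocity gives (531/2197) = (2197/531). Reduce: 2197 ≡ 73 (mod 531). Now have (73/531).
73 ≡ 1 (mod 4), so quadratic reciprocity gives (73/531) = (531/73). Reduce: 531 ≡ 20 (mod 73). Now have (20/73).
Factor out 2: 20 = 2^2·5. Since 73 ≡ 1 (mod 8), (2/73) = +1, and (2/73)^2 = +1. Now have (5/73).
5 ≡ 1 (mod 4), so quadratic reciprocity gives (5/73) = (73/5). Reduce: 73 ≡ 3 (mod 5). Now have (3/5).
5 ≡ 1 (mod 4), so quadratic reciprocity gives (3/5) = (5/3). Reduce: 5 ≡ 2 (mod 3). Now have (2/3).
Factor out 2: 2 = 2. Since 3 ≡ 3 (mod 8), (2/3) = -1. Now have -(1/3).
(1/3) = 1. Collecting the sign factors: -1.
Product: (1)·(-1) = -1.

-1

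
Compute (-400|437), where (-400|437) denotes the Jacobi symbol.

1

(-400|437)
  = (37|437)    [-400 ≡ 37 mod 437]
  = (437|37)    [QR: 37 ≡ 1 mod 4, sign kept]
  = (30|37)    [437 ≡ 30 mod 37]
  = -(15|37)    [37 ≡ 5 mod 8 ⇒ (2|37) = -1]
  = -(37|15)    [QR: 37 ≡ 1 mod 4, sign kept]
  = -(7|15)    [37 ≡ 7 mod 15]
  = (15|7)    [QR: both ≡ 3 mod 4, sign flips]
  = (1|7)    [15 ≡ 1 mod 7]
  = 1    [(1|7) = 1]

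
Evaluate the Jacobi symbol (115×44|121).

By multiplicativity, (115·44|121) = (115|121)·(44|121).
First factor (115|121):
121 ≡ 1 (mod 4), so quadratic reciprocity gives (115|121) = (121|115). Reduce: 121 ≡ 6 (mod 115). Now have (6|115).
Factor out 2: 6 = 2·3. Since 115 ≡ 3 (mod 8), (2|115) = -1. Now have -(3|115).
Both 3 ≡ 3 and 115 ≡ 3 (mod 4), so reciprocity gives (3|115) = -(115|3). Reduce: 115 ≡ 1 (mod 3). Now have (1|3).
(1|3) = 1. Collecting the sign factors: 1.
Second factor (44|121):
Factor out 2: 44 = 2^2·11. Since 121 ≡ 1 (mod 8), (2|121) = +1, and (2|121)^2 = +1. Now have (11|121).
121 ≡ 1 (mod 4), so quadratic reciprocity gives (11|121) = (121|11). Reduce: 121 ≡ 0 (mod 11). Now have (0|11).
The numerator is now 0 with denominator 11 > 1: the symbol is 0.
Product: (1)·(0) = 0.

0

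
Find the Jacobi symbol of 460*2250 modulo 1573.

-1

By multiplicativity, (460·2250 / 1573) = (460 / 1573)·(2250 / 1573).
First factor (460 / 1573):
(460 / 1573)
  = (115 / 1573)    [1573 ≡ 5 mod 8 ⇒ (2 / 1573)^2 = +1]
  = (1573 / 115)    [QR: 1573 ≡ 1 mod 4, sign kept]
  = (78 / 115)    [1573 ≡ 78 mod 115]
  = -(39 / 115)    [115 ≡ 3 mod 8 ⇒ (2 / 115) = -1]
  = (115 / 39)    [QR: both ≡ 3 mod 4, sign flips]
  = (37 / 39)    [115 ≡ 37 mod 39]
  = (39 / 37)    [QR: 37 ≡ 1 mod 4, sign kept]
  = (2 / 37)    [39 ≡ 2 mod 37]
  = -(1 / 37)    [37 ≡ 5 mod 8 ⇒ (2 / 37) = -1]
  = -1    [(1 / 37) = 1]
Second factor (2250 / 1573):
(2250 / 1573)
  = (677 / 1573)    [2250 ≡ 677 mod 1573]
  = (1573 / 677)    [QR: 677 ≡ 1 mod 4, sign kept]
  = (219 / 677)    [1573 ≡ 219 mod 677]
  = (677 / 219)    [QR: 677 ≡ 1 mod 4, sign kept]
  = (20 / 219)    [677 ≡ 20 mod 219]
  = (5 / 219)    [219 ≡ 3 mod 8 ⇒ (2 / 219)^2 = +1]
  = (219 / 5)    [QR: 5 ≡ 1 mod 4, sign kept]
  = (4 / 5)    [219 ≡ 4 mod 5]
  = (1 / 5)    [5 ≡ 5 mod 8 ⇒ (2 / 5)^2 = +1]
  = 1    [(1 / 5) = 1]
Product: (-1)·(1) = -1.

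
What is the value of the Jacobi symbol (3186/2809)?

1

Reduce the numerator: 3186 ≡ 377 (mod 2809), so (3186/2809) = (377/2809).
377 ≡ 1 (mod 4), so quadratic reciprocity gives (377/2809) = (2809/377). Reduce: 2809 ≡ 170 (mod 377). Now have (170/377).
Factor out 2: 170 = 2·85. Since 377 ≡ 1 (mod 8), (2/377) = +1. Now have (85/377).
85 ≡ 1 (mod 4), so quadratic reciprocity gives (85/377) = (377/85). Reduce: 377 ≡ 37 (mod 85). Now have (37/85).
37 ≡ 1 (mod 4), so quadratic reciprocity gives (37/85) = (85/37). Reduce: 85 ≡ 11 (mod 37). Now have (11/37).
37 ≡ 1 (mod 4), so quadratic reciprocity gives (11/37) = (37/11). Reduce: 37 ≡ 4 (mod 11). Now have (4/11).
Factor out 2: 4 = 2^2. Since 11 ≡ 3 (mod 8), (2/11) = -1, and (2/11)^2 = +1. Now have (1/11).
(1/11) = 1. Collecting the sign factors: 1.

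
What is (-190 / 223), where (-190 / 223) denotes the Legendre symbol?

Reduce the numerator: -190 ≡ 33 (mod 223), so (-190 / 223) = (33 / 223).
33 ≡ 1 (mod 4), so quadratic reciprocity gives (33 / 223) = (223 / 33). Reduce: 223 ≡ 25 (mod 33). Now have (25 / 33).
25 ≡ 1 (mod 4), so quadratic reciprocity gives (25 / 33) = (33 / 25). Reduce: 33 ≡ 8 (mod 25). Now have (8 / 25).
Factor out 2: 8 = 2^3. Since 25 ≡ 1 (mod 8), (2 / 25) = +1, and (2 / 25)^3 = +1. Now have (1 / 25).
(1 / 25) = 1. Collecting the sign factors: 1.

1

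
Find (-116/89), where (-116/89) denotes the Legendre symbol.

(-116/89)
  = (62/89)    [-116 ≡ 62 mod 89]
  = (31/89)    [89 ≡ 1 mod 8 ⇒ (2/89) = +1]
  = (89/31)    [QR: 89 ≡ 1 mod 4, sign kept]
  = (27/31)    [89 ≡ 27 mod 31]
  = -(31/27)    [QR: both ≡ 3 mod 4, sign flips]
  = -(4/27)    [31 ≡ 4 mod 27]
  = -(1/27)    [27 ≡ 3 mod 8 ⇒ (2/27)^2 = +1]
  = -1    [(1/27) = 1]

-1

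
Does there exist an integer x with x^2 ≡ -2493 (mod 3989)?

Pull out -1: (-2493/3989) = (-1/3989)·(2493/3989). Since 3989 ≡ 1 (mod 4), (-1/3989) = +1. Now have (2493/3989).
2493 ≡ 1 (mod 4), so quadratic reciprocity gives (2493/3989) = (3989/2493). Reduce: 3989 ≡ 1496 (mod 2493). Now have (1496/2493).
Factor out 2: 1496 = 2^3·187. Since 2493 ≡ 5 (mod 8), (2/2493) = -1, and (2/2493)^3 = -1. Now have -(187/2493).
2493 ≡ 1 (mod 4), so quadratic reciprocity gives (187/2493) = (2493/187). Reduce: 2493 ≡ 62 (mod 187). Now have -(62/187).
Factor out 2: 62 = 2·31. Since 187 ≡ 3 (mod 8), (2/187) = -1. Now have (31/187).
Both 31 ≡ 3 and 187 ≡ 3 (mod 4), so reciprocity gives (31/187) = -(187/31). Reduce: 187 ≡ 1 (mod 31). Now have -(1/31).
(1/31) = 1. Collecting the sign factors: -1.
(-2493/3989) = -1, and 3989 is prime, so -2493 is not a quadratic residue mod 3989.

no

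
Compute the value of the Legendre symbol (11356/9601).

-1

(11356/9601)
  = (1755/9601)    [11356 ≡ 1755 mod 9601]
  = (9601/1755)    [QR: 9601 ≡ 1 mod 4, sign kept]
  = (826/1755)    [9601 ≡ 826 mod 1755]
  = -(413/1755)    [1755 ≡ 3 mod 8 ⇒ (2/1755) = -1]
  = -(1755/413)    [QR: 413 ≡ 1 mod 4, sign kept]
  = -(103/413)    [1755 ≡ 103 mod 413]
  = -(413/103)    [QR: 413 ≡ 1 mod 4, sign kept]
  = -(1/103)    [413 ≡ 1 mod 103]
  = -1    [(1/103) = 1]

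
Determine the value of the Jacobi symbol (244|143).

(244|143)
  = (101|143)    [244 ≡ 101 mod 143]
  = (143|101)    [QR: 101 ≡ 1 mod 4, sign kept]
  = (42|101)    [143 ≡ 42 mod 101]
  = -(21|101)    [101 ≡ 5 mod 8 ⇒ (2|101) = -1]
  = -(101|21)    [QR: 21 ≡ 1 mod 4, sign kept]
  = -(17|21)    [101 ≡ 17 mod 21]
  = -(21|17)    [QR: 17 ≡ 1 mod 4, sign kept]
  = -(4|17)    [21 ≡ 4 mod 17]
  = -(1|17)    [17 ≡ 1 mod 8 ⇒ (2|17)^2 = +1]
  = -1    [(1|17) = 1]

-1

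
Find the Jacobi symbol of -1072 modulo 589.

Pull out -1: (-1072/589) = (-1/589)·(1072/589). Since 589 ≡ 1 (mod 4), (-1/589) = +1. Now have (1072/589).
Reduce the numerator: 1072 ≡ 483 (mod 589), so (1072/589) = (483/589).
589 ≡ 1 (mod 4), so quadratic reciprocity gives (483/589) = (589/483). Reduce: 589 ≡ 106 (mod 483). Now have (106/483).
Factor out 2: 106 = 2·53. Since 483 ≡ 3 (mod 8), (2/483) = -1. Now have -(53/483).
53 ≡ 1 (mod 4), so quadratic reciprocity gives (53/483) = (483/53). Reduce: 483 ≡ 6 (mod 53). Now have -(6/53).
Factor out 2: 6 = 2·3. Since 53 ≡ 5 (mod 8), (2/53) = -1. Now have (3/53).
53 ≡ 1 (mod 4), so quadratic reciprocity gives (3/53) = (53/3). Reduce: 53 ≡ 2 (mod 3). Now have (2/3).
Factor out 2: 2 = 2. Since 3 ≡ 3 (mod 8), (2/3) = -1. Now have -(1/3).
(1/3) = 1. Collecting the sign factors: -1.

-1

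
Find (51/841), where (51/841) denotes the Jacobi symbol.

1

(51/841)
  = (841/51)    [QR: 841 ≡ 1 mod 4, sign kept]
  = (25/51)    [841 ≡ 25 mod 51]
  = (51/25)    [QR: 25 ≡ 1 mod 4, sign kept]
  = (1/25)    [51 ≡ 1 mod 25]
  = 1    [(1/25) = 1]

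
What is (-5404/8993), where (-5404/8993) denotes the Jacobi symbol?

1

Reduce the numerator: -5404 ≡ 3589 (mod 8993), so (-5404/8993) = (3589/8993).
3589 ≡ 1 (mod 4), so quadratic reciprocity gives (3589/8993) = (8993/3589). Reduce: 8993 ≡ 1815 (mod 3589). Now have (1815/3589).
3589 ≡ 1 (mod 4), so quadratic reciprocity gives (1815/3589) = (3589/1815). Reduce: 3589 ≡ 1774 (mod 1815). Now have (1774/1815).
Factor out 2: 1774 = 2·887. Since 1815 ≡ 7 (mod 8), (2/1815) = +1. Now have (887/1815).
Both 887 ≡ 3 and 1815 ≡ 3 (mod 4), so reciprocity gives (887/1815) = -(1815/887). Reduce: 1815 ≡ 41 (mod 887). Now have -(41/887).
41 ≡ 1 (mod 4), so quadratic reciprocity gives (41/887) = (887/41). Reduce: 887 ≡ 26 (mod 41). Now have -(26/41).
Factor out 2: 26 = 2·13. Since 41 ≡ 1 (mod 8), (2/41) = +1. Now have -(13/41).
13 ≡ 1 (mod 4), so quadratic reciprocity gives (13/41) = (41/13). Reduce: 41 ≡ 2 (mod 13). Now have -(2/13).
Factor out 2: 2 = 2. Since 13 ≡ 5 (mod 8), (2/13) = -1. Now have (1/13).
(1/13) = 1. Collecting the sign factors: 1.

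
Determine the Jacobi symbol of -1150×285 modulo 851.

0

By multiplicativity, (-1150·285/851) = (-1150/851)·(285/851).
First factor (-1150/851):
(-1150/851)
  = -(1150/851)    [851 ≡ 3 mod 4 ⇒ (-1/851) = -1]
  = -(299/851)    [1150 ≡ 299 mod 851]
  = (851/299)    [QR: both ≡ 3 mod 4, sign flips]
  = (253/299)    [851 ≡ 253 mod 299]
  = (299/253)    [QR: 253 ≡ 1 mod 4, sign kept]
  = (46/253)    [299 ≡ 46 mod 253]
  = -(23/253)    [253 ≡ 5 mod 8 ⇒ (2/253) = -1]
  = -(253/23)    [QR: 253 ≡ 1 mod 4, sign kept]
  = -(0/23)    [253 ≡ 0 mod 23]
  = 0    [numerator 0, gcd > 1]
Second factor (285/851):
(285/851)
  = (851/285)    [QR: 285 ≡ 1 mod 4, sign kept]
  = (281/285)    [851 ≡ 281 mod 285]
  = (285/281)    [QR: 281 ≡ 1 mod 4, sign kept]
  = (4/281)    [285 ≡ 4 mod 281]
  = (1/281)    [281 ≡ 1 mod 8 ⇒ (2/281)^2 = +1]
  = 1    [(1/281) = 1]
Product: (0)·(1) = 0.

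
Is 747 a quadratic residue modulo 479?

no

(747|479)
  = (268|479)    [747 ≡ 268 mod 479]
  = (67|479)    [479 ≡ 7 mod 8 ⇒ (2|479)^2 = +1]
  = -(479|67)    [QR: both ≡ 3 mod 4, sign flips]
  = -(10|67)    [479 ≡ 10 mod 67]
  = (5|67)    [67 ≡ 3 mod 8 ⇒ (2|67) = -1]
  = (67|5)    [QR: 5 ≡ 1 mod 4, sign kept]
  = (2|5)    [67 ≡ 2 mod 5]
  = -(1|5)    [5 ≡ 5 mod 8 ⇒ (2|5) = -1]
  = -1    [(1|5) = 1]
The Legendre symbol is -1, so x^2 ≡ 747 (mod 479) has no solution.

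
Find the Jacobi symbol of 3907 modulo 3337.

Reduce the numerator: 3907 ≡ 570 (mod 3337), so (3907 / 3337) = (570 / 3337).
Factor out 2: 570 = 2·285. Since 3337 ≡ 1 (mod 8), (2 / 3337) = +1. Now have (285 / 3337).
285 ≡ 1 (mod 4), so quadratic reciprocity gives (285 / 3337) = (3337 / 285). Reduce: 3337 ≡ 202 (mod 285). Now have (202 / 285).
Factor out 2: 202 = 2·101. Since 285 ≡ 5 (mod 8), (2 / 285) = -1. Now have -(101 / 285).
101 ≡ 1 (mod 4), so quadratic reciprocity gives (101 / 285) = (285 / 101). Reduce: 285 ≡ 83 (mod 101). Now have -(83 / 101).
101 ≡ 1 (mod 4), so quadratic reciprocity gives (83 / 101) = (101 / 83). Reduce: 101 ≡ 18 (mod 83). Now have -(18 / 83).
Factor out 2: 18 = 2·9. Since 83 ≡ 3 (mod 8), (2 / 83) = -1. Now have (9 / 83).
9 ≡ 1 (mod 4), so quadratic reciprocity gives (9 / 83) = (83 / 9). Reduce: 83 ≡ 2 (mod 9). Now have (2 / 9).
Factor out 2: 2 = 2. Since 9 ≡ 1 (mod 8), (2 / 9) = +1. Now have (1 / 9).
(1 / 9) = 1. Collecting the sign factors: 1.

1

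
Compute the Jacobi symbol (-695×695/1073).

By multiplicativity, (-695·695/1073) = (-695/1073)·(695/1073).
First factor (-695/1073):
Reduce the numerator: -695 ≡ 378 (mod 1073), so (-695/1073) = (378/1073).
Factor out 2: 378 = 2·189. Since 1073 ≡ 1 (mod 8), (2/1073) = +1. Now have (189/1073).
189 ≡ 1 (mod 4), so quadratic reciprocity gives (189/1073) = (1073/189). Reduce: 1073 ≡ 128 (mod 189). Now have (128/189).
Factor out 2: 128 = 2^7. Since 189 ≡ 5 (mod 8), (2/189) = -1, and (2/189)^7 = -1. Now have -(1/189).
(1/189) = 1. Collecting the sign factors: -1.
Second factor (695/1073):
1073 ≡ 1 (mod 4), so quadratic reciprocity gives (695/1073) = (1073/695). Reduce: 1073 ≡ 378 (mod 695). Now have (378/695).
Factor out 2: 378 = 2·189. Since 695 ≡ 7 (mod 8), (2/695) = +1. Now have (189/695).
189 ≡ 1 (mod 4), so quadratic reciprocity gives (189/695) = (695/189). Reduce: 695 ≡ 128 (mod 189). Now have (128/189).
Factor out 2: 128 = 2^7. Since 189 ≡ 5 (mod 8), (2/189) = -1, and (2/189)^7 = -1. Now have -(1/189).
(1/189) = 1. Collecting the sign factors: -1.
Product: (-1)·(-1) = 1.

1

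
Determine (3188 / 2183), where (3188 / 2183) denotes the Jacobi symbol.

1

(3188 / 2183)
  = (1005 / 2183)    [3188 ≡ 1005 mod 2183]
  = (2183 / 1005)    [QR: 1005 ≡ 1 mod 4, sign kept]
  = (173 / 1005)    [2183 ≡ 173 mod 1005]
  = (1005 / 173)    [QR: 173 ≡ 1 mod 4, sign kept]
  = (140 / 173)    [1005 ≡ 140 mod 173]
  = (35 / 173)    [173 ≡ 5 mod 8 ⇒ (2 / 173)^2 = +1]
  = (173 / 35)    [QR: 173 ≡ 1 mod 4, sign kept]
  = (33 / 35)    [173 ≡ 33 mod 35]
  = (35 / 33)    [QR: 33 ≡ 1 mod 4, sign kept]
  = (2 / 33)    [35 ≡ 2 mod 33]
  = (1 / 33)    [33 ≡ 1 mod 8 ⇒ (2 / 33) = +1]
  = 1    [(1 / 33) = 1]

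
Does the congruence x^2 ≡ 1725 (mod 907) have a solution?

Reduce the numerator: 1725 ≡ 818 (mod 907), so (1725/907) = (818/907).
Factor out 2: 818 = 2·409. Since 907 ≡ 3 (mod 8), (2/907) = -1. Now have -(409/907).
409 ≡ 1 (mod 4), so quadratic reciprocity gives (409/907) = (907/409). Reduce: 907 ≡ 89 (mod 409). Now have -(89/409).
89 ≡ 1 (mod 4), so quadratic reciprocity gives (89/409) = (409/89). Reduce: 409 ≡ 53 (mod 89). Now have -(53/89).
53 ≡ 1 (mod 4), so quadratic reciprocity gives (53/89) = (89/53). Reduce: 89 ≡ 36 (mod 53). Now have -(36/53).
Factor out 2: 36 = 2^2·9. Since 53 ≡ 5 (mod 8), (2/53) = -1, and (2/53)^2 = +1. Now have -(9/53).
9 ≡ 1 (mod 4), so quadratic reciprocity gives (9/53) = (53/9). Reduce: 53 ≡ 8 (mod 9). Now have -(8/9).
Factor out 2: 8 = 2^3. Since 9 ≡ 1 (mod 8), (2/9) = +1, and (2/9)^3 = +1. Now have -(1/9).
(1/9) = 1. Collecting the sign factors: -1.
(1725/907) = -1, and 907 is prime, so 1725 is not a quadratic residue mod 907.

no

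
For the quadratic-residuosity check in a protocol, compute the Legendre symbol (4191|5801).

1

5801 ≡ 1 (mod 4), so quadratic reciprocity gives (4191|5801) = (5801|4191). Reduce: 5801 ≡ 1610 (mod 4191). Now have (1610|4191).
Factor out 2: 1610 = 2·805. Since 4191 ≡ 7 (mod 8), (2|4191) = +1. Now have (805|4191).
805 ≡ 1 (mod 4), so quadratic reciprocity gives (805|4191) = (4191|805). Reduce: 4191 ≡ 166 (mod 805). Now have (166|805).
Factor out 2: 166 = 2·83. Since 805 ≡ 5 (mod 8), (2|805) = -1. Now have -(83|805).
805 ≡ 1 (mod 4), so quadratic reciprocity gives (83|805) = (805|83). Reduce: 805 ≡ 58 (mod 83). Now have -(58|83).
Factor out 2: 58 = 2·29. Since 83 ≡ 3 (mod 8), (2|83) = -1. Now have (29|83).
29 ≡ 1 (mod 4), so quadratic reciprocity gives (29|83) = (83|29). Reduce: 83 ≡ 25 (mod 29). Now have (25|29).
25 ≡ 1 (mod 4), so quadratic reciprocity gives (25|29) = (29|25). Reduce: 29 ≡ 4 (mod 25). Now have (4|25).
Factor out 2: 4 = 2^2. Since 25 ≡ 1 (mod 8), (2|25) = +1, and (2|25)^2 = +1. Now have (1|25).
(1|25) = 1. Collecting the sign factors: 1.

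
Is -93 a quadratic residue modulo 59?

Pull out -1: (-93/59) = (-1/59)·(93/59). Since 59 ≡ 3 (mod 4), (-1/59) = -1. Now have -(93/59).
Reduce the numerator: 93 ≡ 34 (mod 59), so (93/59) = (34/59).
Factor out 2: 34 = 2·17. Since 59 ≡ 3 (mod 8), (2/59) = -1. Now have (17/59).
17 ≡ 1 (mod 4), so quadratic reciprocity gives (17/59) = (59/17). Reduce: 59 ≡ 8 (mod 17). Now have (8/17).
Factor out 2: 8 = 2^3. Since 17 ≡ 1 (mod 8), (2/17) = +1, and (2/17)^3 = +1. Now have (1/17).
(1/17) = 1. Collecting the sign factors: 1.
(-93/59) = 1, and 59 is prime, so -93 is a quadratic residue mod 59.

yes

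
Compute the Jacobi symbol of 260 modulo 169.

(260|169)
  = (91|169)    [260 ≡ 91 mod 169]
  = (169|91)    [QR: 169 ≡ 1 mod 4, sign kept]
  = (78|91)    [169 ≡ 78 mod 91]
  = -(39|91)    [91 ≡ 3 mod 8 ⇒ (2|91) = -1]
  = (91|39)    [QR: both ≡ 3 mod 4, sign flips]
  = (13|39)    [91 ≡ 13 mod 39]
  = (39|13)    [QR: 13 ≡ 1 mod 4, sign kept]
  = (0|13)    [39 ≡ 0 mod 13]
  = 0    [numerator 0, gcd > 1]

0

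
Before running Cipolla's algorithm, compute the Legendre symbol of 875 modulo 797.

1

Reduce the numerator: 875 ≡ 78 (mod 797), so (875/797) = (78/797).
Factor out 2: 78 = 2·39. Since 797 ≡ 5 (mod 8), (2/797) = -1. Now have -(39/797).
797 ≡ 1 (mod 4), so quadratic reciprocity gives (39/797) = (797/39). Reduce: 797 ≡ 17 (mod 39). Now have -(17/39).
17 ≡ 1 (mod 4), so quadratic reciprocity gives (17/39) = (39/17). Reduce: 39 ≡ 5 (mod 17). Now have -(5/17).
5 ≡ 1 (mod 4), so quadratic reciprocity gives (5/17) = (17/5). Reduce: 17 ≡ 2 (mod 5). Now have -(2/5).
Factor out 2: 2 = 2. Since 5 ≡ 5 (mod 8), (2/5) = -1. Now have (1/5).
(1/5) = 1. Collecting the sign factors: 1.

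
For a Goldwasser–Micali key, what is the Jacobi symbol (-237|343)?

(-237|343)
  = (106|343)    [-237 ≡ 106 mod 343]
  = (53|343)    [343 ≡ 7 mod 8 ⇒ (2|343) = +1]
  = (343|53)    [QR: 53 ≡ 1 mod 4, sign kept]
  = (25|53)    [343 ≡ 25 mod 53]
  = (53|25)    [QR: 25 ≡ 1 mod 4, sign kept]
  = (3|25)    [53 ≡ 3 mod 25]
  = (25|3)    [QR: 25 ≡ 1 mod 4, sign kept]
  = (1|3)    [25 ≡ 1 mod 3]
  = 1    [(1|3) = 1]

1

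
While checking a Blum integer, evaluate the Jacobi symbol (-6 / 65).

Reduce the numerator: -6 ≡ 59 (mod 65), so (-6 / 65) = (59 / 65).
65 ≡ 1 (mod 4), so quadratic reciprocity gives (59 / 65) = (65 / 59). Reduce: 65 ≡ 6 (mod 59). Now have (6 / 59).
Factor out 2: 6 = 2·3. Since 59 ≡ 3 (mod 8), (2 / 59) = -1. Now have -(3 / 59).
Both 3 ≡ 3 and 59 ≡ 3 (mod 4), so reciprocity gives (3 / 59) = -(59 / 3). Reduce: 59 ≡ 2 (mod 3). Now have (2 / 3).
Factor out 2: 2 = 2. Since 3 ≡ 3 (mod 8), (2 / 3) = -1. Now have -(1 / 3).
(1 / 3) = 1. Collecting the sign factors: -1.

-1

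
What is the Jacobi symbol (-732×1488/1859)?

1

By multiplicativity, (-732·1488/1859) = (-732/1859)·(1488/1859).
First factor (-732/1859):
Reduce the numerator: -732 ≡ 1127 (mod 1859), so (-732/1859) = (1127/1859).
Both 1127 ≡ 3 and 1859 ≡ 3 (mod 4), so reciprocity gives (1127/1859) = -(1859/1127). Reduce: 1859 ≡ 732 (mod 1127). Now have -(732/1127).
Factor out 2: 732 = 2^2·183. Since 1127 ≡ 7 (mod 8), (2/1127) = +1, and (2/1127)^2 = +1. Now have -(183/1127).
Both 183 ≡ 3 and 1127 ≡ 3 (mod 4), so reciprocity gives (183/1127) = -(1127/183). Reduce: 1127 ≡ 29 (mod 183). Now have (29/183).
29 ≡ 1 (mod 4), so quadratic reciprocity gives (29/183) = (183/29). Reduce: 183 ≡ 9 (mod 29). Now have (9/29).
9 ≡ 1 (mod 4), so quadratic reciprocity gives (9/29) = (29/9). Reduce: 29 ≡ 2 (mod 9). Now have (2/9).
Factor out 2: 2 = 2. Since 9 ≡ 1 (mod 8), (2/9) = +1. Now have (1/9).
(1/9) = 1. Collecting the sign factors: 1.
Second factor (1488/1859):
Factor out 2: 1488 = 2^4·93. Since 1859 ≡ 3 (mod 8), (2/1859) = -1, and (2/1859)^4 = +1. Now have (93/1859).
93 ≡ 1 (mod 4), so quadratic reciprocity gives (93/1859) = (1859/93). Reduce: 1859 ≡ 92 (mod 93). Now have (92/93).
Factor out 2: 92 = 2^2·23. Since 93 ≡ 5 (mod 8), (2/93) = -1, and (2/93)^2 = +1. Now have (23/93).
93 ≡ 1 (mod 4), so quadratic reciprocity gives (23/93) = (93/23). Reduce: 93 ≡ 1 (mod 23). Now have (1/23).
(1/23) = 1. Collecting the sign factors: 1.
Product: (1)·(1) = 1.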